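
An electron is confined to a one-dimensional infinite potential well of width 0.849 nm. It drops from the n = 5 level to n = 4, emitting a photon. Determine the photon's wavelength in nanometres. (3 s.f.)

λ = 264 nm

E_1 = h²/(8m_eL²) = 8.358×10^-20 J, so ΔE = (5² − 4²)E_1 = 7.522×10^-19 J.
λ = hc/ΔE = (6.626×10^-34·2.998×10^8)/7.522×10^-19 = 2.64×10^-7 m = 264 nm.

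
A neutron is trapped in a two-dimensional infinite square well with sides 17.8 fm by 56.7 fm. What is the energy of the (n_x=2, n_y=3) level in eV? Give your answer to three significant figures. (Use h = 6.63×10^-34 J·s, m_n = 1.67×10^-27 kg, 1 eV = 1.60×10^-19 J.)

E = 3.17×10^6 eV

For a 2D rectangular well E = (h²/8m_n)·Σ n_i²/L_i² = (6.63×10^-34)²/(8·1.67×10^-27) · [2²/(17.8 fm)² + 3²/(56.7 fm)²].
Evaluating gives E = 5.075×10^-13 J = 3.17×10^6 eV.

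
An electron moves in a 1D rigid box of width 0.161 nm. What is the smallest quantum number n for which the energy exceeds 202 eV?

n = 4

E_1 = h²/(8m_eL²) = 2.324×10^-18 J = 14.51 eV.
Need n² > 202/14.51 = 13.92, i.e. n > 3.731.
The smallest integer satisfying this is n = 4.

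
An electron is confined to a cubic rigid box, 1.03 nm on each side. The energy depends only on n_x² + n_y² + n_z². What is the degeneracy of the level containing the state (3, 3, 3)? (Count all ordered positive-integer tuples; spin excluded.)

degeneracy = 4

The level has n_x² + n_y² + n_z² = 27. The ordered positive-integer solutions are (1, 1, 5), (1, 5, 1), (3, 3, 3), (5, 1, 1).
That gives 4 states.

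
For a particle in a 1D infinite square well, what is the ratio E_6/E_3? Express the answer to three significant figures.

4.00

E_n ∝ n², so E_6/E_3 = 6²/3² = 36/9 = 4.00.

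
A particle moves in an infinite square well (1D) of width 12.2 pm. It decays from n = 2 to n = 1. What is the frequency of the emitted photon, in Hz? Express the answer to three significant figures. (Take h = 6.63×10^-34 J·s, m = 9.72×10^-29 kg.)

f = 1.72×10^16 Hz

E_1 = h²/(8mL²) = 3.798×10^-18 J and ΔE = (2² − 1²)E_1 = 1.139×10^-17 J.
f = ΔE/h = 1.139×10^-17/6.63×10^-34 = 1.72×10^16 Hz.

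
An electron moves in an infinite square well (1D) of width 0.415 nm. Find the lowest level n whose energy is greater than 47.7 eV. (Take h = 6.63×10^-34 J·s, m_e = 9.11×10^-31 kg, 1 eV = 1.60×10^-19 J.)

n = 5

E_1 = h²/(8m_eL²) = 3.502×10^-19 J = 2.189 eV.
Need n² > 47.7/2.189 = 21.79, i.e. n > 4.668.
The smallest integer satisfying this is n = 5.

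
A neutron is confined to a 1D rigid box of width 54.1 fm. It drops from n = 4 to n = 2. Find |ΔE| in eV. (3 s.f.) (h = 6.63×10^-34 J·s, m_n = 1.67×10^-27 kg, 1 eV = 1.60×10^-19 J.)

|ΔE| = 8.43×10^5 eV

E_1 = h²/(8m_nL²) = 1.124×10^-14 J.
|ΔE| = |4² − 2²|·E_1 = 12·1.124×10^-14 J = 1.349×10^-13 J = 8.43×10^5 eV.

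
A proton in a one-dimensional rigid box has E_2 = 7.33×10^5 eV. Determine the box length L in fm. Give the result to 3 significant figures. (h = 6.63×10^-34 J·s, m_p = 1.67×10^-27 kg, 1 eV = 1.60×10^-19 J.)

From E_n = n²h²/(8m_pL²), L = n·h/√(8m_pE_n).
E_2 = 7.33×10^5 eV = 1.173×10^-13 J, so L = 2·6.63×10^-34/√(8·1.67×10^-27·1.173×10^-13) = 3.35×10^-14 m = 33.5 fm.

L = 33.5 fm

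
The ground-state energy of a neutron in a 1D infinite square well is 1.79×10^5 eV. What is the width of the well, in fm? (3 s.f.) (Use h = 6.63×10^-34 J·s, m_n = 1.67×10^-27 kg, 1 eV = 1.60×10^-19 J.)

L = 33.9 fm

From E_n = n²h²/(8m_nL²), L = n·h/√(8m_nE_n).
E_1 = 1.79×10^5 eV = 2.864×10^-14 J, so L = 1·6.63×10^-34/√(8·1.67×10^-27·2.864×10^-14) = 3.39×10^-14 m = 33.9 fm.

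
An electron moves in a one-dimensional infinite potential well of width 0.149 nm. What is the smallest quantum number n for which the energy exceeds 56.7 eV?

E_1 = h²/(8m_eL²) = 2.714×10^-18 J = 16.94 eV.
Need n² > 56.7/16.94 = 3.347, i.e. n > 1.829.
The smallest integer satisfying this is n = 2.

n = 2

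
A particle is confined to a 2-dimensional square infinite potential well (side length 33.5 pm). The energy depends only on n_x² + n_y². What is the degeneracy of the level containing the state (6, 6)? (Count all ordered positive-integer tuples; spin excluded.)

The level has n_x² + n_y² = 72. The ordered positive-integer solutions are (6, 6).
That gives 1 state.

degeneracy = 1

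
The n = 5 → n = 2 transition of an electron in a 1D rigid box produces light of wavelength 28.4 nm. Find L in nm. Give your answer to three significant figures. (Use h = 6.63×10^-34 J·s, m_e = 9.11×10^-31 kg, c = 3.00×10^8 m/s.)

L = 0.425 nm

The photon carries ΔE = hc/λ = 6.63×10^-34·3.00×10^8/2.84×10^-8 m = 7.004×10^-18 J.
Since ΔE = (5² − 2²)E_1, E_1 = 3.335×10^-19 J, and L = h/√(8m_eE_1) = 4.25×10^-10 m = 0.425 nm.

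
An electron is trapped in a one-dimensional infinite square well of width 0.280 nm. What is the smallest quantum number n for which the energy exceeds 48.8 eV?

E_1 = h²/(8m_eL²) = 7.685×10^-19 J = 4.797 eV.
Need n² > 48.8/4.797 = 10.17, i.e. n > 3.189.
The smallest integer satisfying this is n = 4.

n = 4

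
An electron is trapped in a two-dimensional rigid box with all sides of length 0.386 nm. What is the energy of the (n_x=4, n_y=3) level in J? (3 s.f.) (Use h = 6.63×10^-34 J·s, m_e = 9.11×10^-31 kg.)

E = 1.01×10^-17 J

For a 2D rectangular well E = (h²/8m_e)·Σ n_i²/L_i² = (6.63×10^-34)²/(8·9.11×10^-31) · [4²/(0.386 nm)² + 3²/(0.386 nm)²].
Evaluating gives E = 1.01×10^-17 J.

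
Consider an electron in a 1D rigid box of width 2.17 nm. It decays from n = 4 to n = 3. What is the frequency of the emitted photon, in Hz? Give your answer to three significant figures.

E_1 = h²/(8m_eL²) = 1.279×10^-20 J and ΔE = (4² − 3²)E_1 = 8.953×10^-20 J.
f = ΔE/h = 8.953×10^-20/6.626×10^-34 = 1.35×10^14 Hz.

f = 1.35×10^14 Hz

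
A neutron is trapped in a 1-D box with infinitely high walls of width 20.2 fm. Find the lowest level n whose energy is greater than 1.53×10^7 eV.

n = 6

E_1 = h²/(8m_nL²) = 8.030×10^-14 J = 5.012×10^5 eV.
Need n² > 1.53×10^7/5.012×10^5 = 30.53, i.e. n > 5.525.
The smallest integer satisfying this is n = 6.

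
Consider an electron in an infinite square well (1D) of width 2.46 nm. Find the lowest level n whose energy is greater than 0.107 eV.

n = 2

E_1 = h²/(8m_eL²) = 9.956×10^-21 J = 0.06215 eV.
Need n² > 0.107/0.06215 = 1.722, i.e. n > 1.312.
The smallest integer satisfying this is n = 2.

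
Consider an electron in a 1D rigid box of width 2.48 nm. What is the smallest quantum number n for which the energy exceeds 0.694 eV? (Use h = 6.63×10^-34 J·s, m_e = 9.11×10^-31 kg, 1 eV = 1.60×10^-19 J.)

E_1 = h²/(8m_eL²) = 9.807×10^-21 J = 0.06129 eV.
Need n² > 0.694/0.06129 = 11.32, i.e. n > 3.365.
The smallest integer satisfying this is n = 4.

n = 4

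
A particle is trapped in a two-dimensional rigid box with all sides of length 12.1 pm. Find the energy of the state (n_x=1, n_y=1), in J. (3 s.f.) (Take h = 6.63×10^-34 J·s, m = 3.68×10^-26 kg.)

For a 2D rectangular well E = (h²/8m)·Σ n_i²/L_i² = (6.63×10^-34)²/(8·3.68×10^-26) · [1²/(12.1 pm)² + 1²/(12.1 pm)²].
Evaluating gives E = 2.04×10^-20 J.

E = 2.04×10^-20 J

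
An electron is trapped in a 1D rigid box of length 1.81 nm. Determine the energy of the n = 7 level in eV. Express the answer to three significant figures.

For an infinite well E_n = n²h²/(8m_eL²), so E_1 = h²/(8m_eL²) = (6.626×10^-34)²/(8·9.109×10^-31·(1.81×10^-9 m)²) = 1.839×10^-20 J.
Then E_7 = 7²·E_1 = 49·1.839×10^-20 J = 9.011×10^-19 J.
Converting, E_7 = 9.011×10^-19 J / (1.602×10^-19 J/eV) = 5.62 eV.

E_7 = 5.62 eV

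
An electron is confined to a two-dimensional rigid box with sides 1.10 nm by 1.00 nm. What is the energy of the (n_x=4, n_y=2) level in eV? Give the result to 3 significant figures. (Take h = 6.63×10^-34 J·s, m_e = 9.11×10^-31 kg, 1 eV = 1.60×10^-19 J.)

For a 2D rectangular well E = (h²/8m_e)·Σ n_i²/L_i² = (6.63×10^-34)²/(8·9.11×10^-31) · [4²/(1.10 nm)² + 2²/(1.00 nm)²].
Evaluating gives E = 1.039×10^-18 J = 6.49 eV.

E = 6.49 eV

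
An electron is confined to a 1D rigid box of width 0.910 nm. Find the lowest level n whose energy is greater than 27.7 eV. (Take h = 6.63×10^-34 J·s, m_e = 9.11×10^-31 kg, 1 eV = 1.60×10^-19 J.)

n = 8

E_1 = h²/(8m_eL²) = 7.283×10^-20 J = 0.4552 eV.
Need n² > 27.7/0.4552 = 60.85, i.e. n > 7.801.
The smallest integer satisfying this is n = 8.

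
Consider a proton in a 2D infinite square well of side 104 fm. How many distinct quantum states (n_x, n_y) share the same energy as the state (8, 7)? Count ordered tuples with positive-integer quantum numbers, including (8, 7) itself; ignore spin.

The level has n_x² + n_y² = 113. The ordered positive-integer solutions are (7, 8), (8, 7).
That gives 2 states.

degeneracy = 2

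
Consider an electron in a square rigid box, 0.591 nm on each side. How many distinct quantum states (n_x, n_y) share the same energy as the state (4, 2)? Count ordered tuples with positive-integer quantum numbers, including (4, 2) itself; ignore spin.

degeneracy = 2

The level has n_x² + n_y² = 20. The ordered positive-integer solutions are (2, 4), (4, 2).
That gives 2 states.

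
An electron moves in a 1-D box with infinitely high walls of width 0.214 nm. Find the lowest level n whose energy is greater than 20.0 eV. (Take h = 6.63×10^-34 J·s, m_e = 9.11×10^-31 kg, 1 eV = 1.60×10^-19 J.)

E_1 = h²/(8m_eL²) = 1.317×10^-18 J = 8.231 eV.
Need n² > 20.0/8.231 = 2.430, i.e. n > 1.559.
The smallest integer satisfying this is n = 2.

n = 2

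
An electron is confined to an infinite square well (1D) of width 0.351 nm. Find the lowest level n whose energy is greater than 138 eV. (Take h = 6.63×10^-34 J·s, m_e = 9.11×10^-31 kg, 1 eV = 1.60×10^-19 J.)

E_1 = h²/(8m_eL²) = 4.896×10^-19 J = 3.060 eV.
Need n² > 138/3.060 = 45.10, i.e. n > 6.716.
The smallest integer satisfying this is n = 7.

n = 7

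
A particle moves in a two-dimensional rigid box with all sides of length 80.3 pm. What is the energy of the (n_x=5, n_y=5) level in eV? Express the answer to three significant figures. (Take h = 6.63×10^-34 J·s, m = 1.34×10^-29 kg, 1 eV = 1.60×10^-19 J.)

For a 2D rectangular well E = (h²/8m)·Σ n_i²/L_i² = (6.63×10^-34)²/(8·1.34×10^-29) · [5²/(80.3 pm)² + 5²/(80.3 pm)²].
Evaluating gives E = 3.180×10^-17 J = 199 eV.

E = 199 eV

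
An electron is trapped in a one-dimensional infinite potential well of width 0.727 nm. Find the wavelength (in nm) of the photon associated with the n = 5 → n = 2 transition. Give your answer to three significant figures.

λ = 83.0 nm

E_1 = h²/(8m_eL²) = 1.140×10^-19 J, so ΔE = (5² − 2²)E_1 = 2.394×10^-18 J.
λ = hc/ΔE = (6.626×10^-34·2.998×10^8)/2.394×10^-18 = 8.30×10^-8 m = 83.0 nm.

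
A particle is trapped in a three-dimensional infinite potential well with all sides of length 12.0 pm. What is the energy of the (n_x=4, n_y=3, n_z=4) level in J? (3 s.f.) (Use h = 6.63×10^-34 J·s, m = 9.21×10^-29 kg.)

E = 1.70×10^-16 J

For a 3D rectangular well E = (h²/8m)·Σ n_i²/L_i² = (6.63×10^-34)²/(8·9.21×10^-29) · [4²/(12.0 pm)² + 3²/(12.0 pm)² + 4²/(12.0 pm)²].
Evaluating gives E = 1.70×10^-16 J.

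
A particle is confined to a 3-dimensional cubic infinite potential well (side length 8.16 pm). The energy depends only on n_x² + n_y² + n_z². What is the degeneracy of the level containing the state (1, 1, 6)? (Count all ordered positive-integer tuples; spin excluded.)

degeneracy = 9

The level has n_x² + n_y² + n_z² = 38. The ordered positive-integer solutions are (1, 1, 6), (1, 6, 1), (2, 3, 5), (2, 5, 3), (3, 2, 5), (3, 5, 2), (5, 2, 3), (5, 3, 2), (6, 1, 1).
That gives 9 states.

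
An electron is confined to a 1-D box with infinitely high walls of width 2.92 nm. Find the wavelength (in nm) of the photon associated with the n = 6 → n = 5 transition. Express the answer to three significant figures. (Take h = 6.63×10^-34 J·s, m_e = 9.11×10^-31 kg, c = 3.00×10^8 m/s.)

λ = 2.56×10^3 nm

E_1 = h²/(8m_eL²) = 7.074×10^-21 J, so ΔE = (6² − 5²)E_1 = 7.781×10^-20 J.
λ = hc/ΔE = (6.63×10^-34·3.00×10^8)/7.781×10^-20 = 2.56×10^-6 m = 2.56×10^3 nm.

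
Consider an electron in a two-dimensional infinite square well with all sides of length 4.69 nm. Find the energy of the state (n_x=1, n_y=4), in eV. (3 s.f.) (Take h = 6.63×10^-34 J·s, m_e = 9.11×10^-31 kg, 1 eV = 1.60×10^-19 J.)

For a 2D rectangular well E = (h²/8m_e)·Σ n_i²/L_i² = (6.63×10^-34)²/(8·9.11×10^-31) · [1²/(4.69 nm)² + 4²/(4.69 nm)²].
Evaluating gives E = 4.661×10^-20 J = 0.291 eV.

E = 0.291 eV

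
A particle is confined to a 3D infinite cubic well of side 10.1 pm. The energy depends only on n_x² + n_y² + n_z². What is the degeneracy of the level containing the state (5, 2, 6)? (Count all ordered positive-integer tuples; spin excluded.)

The level has n_x² + n_y² + n_z² = 65. The ordered positive-integer solutions are (2, 5, 6), (2, 6, 5), (5, 2, 6), (5, 6, 2), (6, 2, 5), (6, 5, 2).
That gives 6 states.

degeneracy = 6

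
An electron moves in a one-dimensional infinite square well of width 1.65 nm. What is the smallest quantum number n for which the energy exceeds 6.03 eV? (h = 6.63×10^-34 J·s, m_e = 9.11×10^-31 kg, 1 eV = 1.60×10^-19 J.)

n = 7

E_1 = h²/(8m_eL²) = 2.215×10^-20 J = 0.1384 eV.
Need n² > 6.03/0.1384 = 43.57, i.e. n > 6.601.
The smallest integer satisfying this is n = 7.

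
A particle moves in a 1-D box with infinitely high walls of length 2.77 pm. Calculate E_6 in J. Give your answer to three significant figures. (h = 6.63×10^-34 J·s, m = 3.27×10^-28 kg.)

E_6 = 7.88×10^-16 J

For an infinite well E_n = n²h²/(8mL²), so E_1 = h²/(8mL²) = (6.63×10^-34)²/(8·3.27×10^-28·(2.77×10^-12 m)²) = 2.190×10^-17 J.
Then E_6 = 6²·E_1 = 36·2.190×10^-17 J = 7.88×10^-16 J.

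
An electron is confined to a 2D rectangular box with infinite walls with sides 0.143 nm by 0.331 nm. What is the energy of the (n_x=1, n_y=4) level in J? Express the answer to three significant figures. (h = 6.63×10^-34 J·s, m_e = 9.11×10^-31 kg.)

E = 1.18×10^-17 J

For a 2D rectangular well E = (h²/8m_e)·Σ n_i²/L_i² = (6.63×10^-34)²/(8·9.11×10^-31) · [1²/(0.143 nm)² + 4²/(0.331 nm)²].
Evaluating gives E = 1.18×10^-17 J.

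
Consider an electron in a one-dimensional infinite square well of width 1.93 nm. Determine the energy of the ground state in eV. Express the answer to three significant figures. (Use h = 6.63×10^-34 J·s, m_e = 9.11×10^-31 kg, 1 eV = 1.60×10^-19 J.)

For an infinite well E_n = n²h²/(8m_eL²), so E_1 = h²/(8m_eL²) = (6.63×10^-34)²/(8·9.11×10^-31·(1.93×10^-9 m)²) = 1.619×10^-20 J.
Converting, E_1 = 1.619×10^-20 J / (1.60×10^-19 J/eV) = 0.101 eV.

E_1 = 0.101 eV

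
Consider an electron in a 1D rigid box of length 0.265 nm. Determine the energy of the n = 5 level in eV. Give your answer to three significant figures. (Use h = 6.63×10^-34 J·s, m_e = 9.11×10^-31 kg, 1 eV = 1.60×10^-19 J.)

For an infinite well E_n = n²h²/(8m_eL²), so E_1 = h²/(8m_eL²) = (6.63×10^-34)²/(8·9.11×10^-31·(2.65×10^-10 m)²) = 8.589×10^-19 J.
Then E_5 = 5²·E_1 = 25·8.589×10^-19 J = 2.147×10^-17 J.
Converting, E_5 = 2.147×10^-17 J / (1.60×10^-19 J/eV) = 134 eV.

E_5 = 134 eV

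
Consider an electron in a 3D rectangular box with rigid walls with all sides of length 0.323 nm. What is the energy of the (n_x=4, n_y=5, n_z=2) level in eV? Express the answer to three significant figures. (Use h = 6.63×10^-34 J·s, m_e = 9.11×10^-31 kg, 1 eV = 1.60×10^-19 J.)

For a 3D rectangular well E = (h²/8m_e)·Σ n_i²/L_i² = (6.63×10^-34)²/(8·9.11×10^-31) · [4²/(0.323 nm)² + 5²/(0.323 nm)² + 2²/(0.323 nm)²].
Evaluating gives E = 2.602×10^-17 J = 163 eV.

E = 163 eV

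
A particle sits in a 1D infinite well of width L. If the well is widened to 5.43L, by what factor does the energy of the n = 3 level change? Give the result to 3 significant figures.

E_n ∝ 1/L², so the energy scales by 1/5.43² = 0.0339.

0.0339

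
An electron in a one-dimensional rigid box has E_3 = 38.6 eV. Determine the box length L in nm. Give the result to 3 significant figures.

From E_n = n²h²/(8m_eL²), L = n·h/√(8m_eE_n).
E_3 = 38.6 eV = 6.184×10^-18 J, so L = 3·6.626×10^-34/√(8·9.109×10^-31·6.184×10^-18) = 2.96×10^-10 m = 0.296 nm.

L = 0.296 nm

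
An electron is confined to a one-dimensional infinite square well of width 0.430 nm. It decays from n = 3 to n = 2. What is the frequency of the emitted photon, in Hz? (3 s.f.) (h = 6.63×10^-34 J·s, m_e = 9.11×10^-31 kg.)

f = 2.46×10^15 Hz

E_1 = h²/(8m_eL²) = 3.262×10^-19 J and ΔE = (3² − 2²)E_1 = 1.631×10^-18 J.
f = ΔE/h = 1.631×10^-18/6.63×10^-34 = 2.46×10^15 Hz.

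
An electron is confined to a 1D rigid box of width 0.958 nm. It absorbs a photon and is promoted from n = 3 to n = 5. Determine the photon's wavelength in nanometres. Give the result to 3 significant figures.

E_1 = h²/(8m_eL²) = 6.565×10^-20 J, so ΔE = (5² − 3²)E_1 = 1.050×10^-18 J.
λ = hc/ΔE = (6.626×10^-34·2.998×10^8)/1.050×10^-18 = 1.89×10^-7 m = 189 nm.

λ = 189 nm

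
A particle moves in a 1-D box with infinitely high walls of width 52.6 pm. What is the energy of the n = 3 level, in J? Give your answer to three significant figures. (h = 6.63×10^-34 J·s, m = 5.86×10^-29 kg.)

E_3 = 3.05×10^-18 J

For an infinite well E_n = n²h²/(8mL²), so E_1 = h²/(8mL²) = (6.63×10^-34)²/(8·5.86×10^-29·(5.26×10^-11 m)²) = 3.389×10^-19 J.
Then E_3 = 3²·E_1 = 9·3.389×10^-19 J = 3.05×10^-18 J.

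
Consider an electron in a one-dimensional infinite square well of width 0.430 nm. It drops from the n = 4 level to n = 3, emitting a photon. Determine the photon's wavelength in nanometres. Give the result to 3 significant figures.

E_1 = h²/(8m_eL²) = 3.258×10^-19 J, so ΔE = (4² − 3²)E_1 = 2.281×10^-18 J.
λ = hc/ΔE = (6.626×10^-34·2.998×10^8)/2.281×10^-18 = 8.71×10^-8 m = 87.1 nm.

λ = 87.1 nm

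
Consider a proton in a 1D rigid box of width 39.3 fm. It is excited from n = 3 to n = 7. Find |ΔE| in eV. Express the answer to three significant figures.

|ΔE| = 5.30×10^6 eV

E_1 = h²/(8m_pL²) = 2.124×10^-14 J.
|ΔE| = |3² − 7²|·E_1 = 40·2.124×10^-14 J = 8.496×10^-13 J = 5.30×10^6 eV.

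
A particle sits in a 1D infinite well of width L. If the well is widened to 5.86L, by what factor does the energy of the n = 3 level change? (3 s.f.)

0.0291

E_n ∝ 1/L², so the energy scales by 1/5.86² = 0.0291.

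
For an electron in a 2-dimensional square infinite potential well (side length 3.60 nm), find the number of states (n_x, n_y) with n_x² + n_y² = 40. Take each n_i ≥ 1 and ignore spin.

degeneracy = 2

The level has n_x² + n_y² = 40. The ordered positive-integer solutions are (2, 6), (6, 2).
That gives 2 states.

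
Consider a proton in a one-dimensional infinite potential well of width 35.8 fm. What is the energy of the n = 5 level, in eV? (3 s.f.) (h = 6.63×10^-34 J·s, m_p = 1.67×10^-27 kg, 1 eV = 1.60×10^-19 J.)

For an infinite well E_n = n²h²/(8m_pL²), so E_1 = h²/(8m_pL²) = (6.63×10^-34)²/(8·1.67×10^-27·(3.58×10^-14 m)²) = 2.567×10^-14 J.
Then E_5 = 5²·E_1 = 25·2.567×10^-14 J = 6.417×10^-13 J.
Converting, E_5 = 6.417×10^-13 J / (1.60×10^-19 J/eV) = 4.01×10^6 eV.

E_5 = 4.01×10^6 eV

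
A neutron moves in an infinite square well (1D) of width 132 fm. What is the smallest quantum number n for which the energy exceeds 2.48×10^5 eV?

n = 5

E_1 = h²/(8m_nL²) = 1.880×10^-15 J = 1.174×10^4 eV.
Need n² > 2.48×10^5/1.174×10^4 = 21.12, i.e. n > 4.596.
The smallest integer satisfying this is n = 5.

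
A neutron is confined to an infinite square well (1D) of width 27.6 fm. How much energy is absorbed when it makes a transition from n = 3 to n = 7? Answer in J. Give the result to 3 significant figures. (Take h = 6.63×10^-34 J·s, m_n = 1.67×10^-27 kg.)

E_1 = h²/(8m_nL²) = 4.319×10^-14 J.
|ΔE| = |3² − 7²|·E_1 = 40·4.319×10^-14 J = 1.73×10^-12 J.

|ΔE| = 1.73×10^-12 J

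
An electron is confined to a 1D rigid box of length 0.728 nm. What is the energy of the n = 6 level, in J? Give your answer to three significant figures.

For an infinite well E_n = n²h²/(8m_eL²), so E_1 = h²/(8m_eL²) = (6.626×10^-34)²/(8·9.109×10^-31·(7.28×10^-10 m)²) = 1.137×10^-19 J.
Then E_6 = 6²·E_1 = 36·1.137×10^-19 J = 4.09×10^-18 J.

E_6 = 4.09×10^-18 J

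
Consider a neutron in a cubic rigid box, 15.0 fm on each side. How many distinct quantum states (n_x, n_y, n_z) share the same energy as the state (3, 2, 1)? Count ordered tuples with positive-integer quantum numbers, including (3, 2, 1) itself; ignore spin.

degeneracy = 6

The level has n_x² + n_y² + n_z² = 14. The ordered positive-integer solutions are (1, 2, 3), (1, 3, 2), (2, 1, 3), (2, 3, 1), (3, 1, 2), (3, 2, 1).
That gives 6 states.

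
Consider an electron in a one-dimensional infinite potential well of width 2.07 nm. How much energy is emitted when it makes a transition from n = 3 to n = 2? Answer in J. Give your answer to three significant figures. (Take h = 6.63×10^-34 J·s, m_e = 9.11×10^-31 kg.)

E_1 = h²/(8m_eL²) = 1.408×10^-20 J.
|ΔE| = |3² − 2²|·E_1 = 5·1.408×10^-20 J = 7.04×10^-20 J.

|ΔE| = 7.04×10^-20 J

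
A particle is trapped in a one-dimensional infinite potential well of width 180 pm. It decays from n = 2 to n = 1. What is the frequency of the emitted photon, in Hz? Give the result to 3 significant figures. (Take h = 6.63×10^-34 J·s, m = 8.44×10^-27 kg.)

f = 9.09×10^11 Hz

E_1 = h²/(8mL²) = 2.009×10^-22 J and ΔE = (2² − 1²)E_1 = 6.027×10^-22 J.
f = ΔE/h = 6.027×10^-22/6.63×10^-34 = 9.09×10^11 Hz.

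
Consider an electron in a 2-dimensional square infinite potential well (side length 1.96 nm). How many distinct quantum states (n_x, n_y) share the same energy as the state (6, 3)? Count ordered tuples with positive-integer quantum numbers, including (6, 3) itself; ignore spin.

The level has n_x² + n_y² = 45. The ordered positive-integer solutions are (3, 6), (6, 3).
That gives 2 states.

degeneracy = 2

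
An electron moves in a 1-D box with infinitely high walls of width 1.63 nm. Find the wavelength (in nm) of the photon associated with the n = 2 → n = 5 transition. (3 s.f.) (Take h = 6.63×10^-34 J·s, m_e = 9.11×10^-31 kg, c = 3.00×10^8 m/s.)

λ = 417 nm

E_1 = h²/(8m_eL²) = 2.270×10^-20 J, so ΔE = (5² − 2²)E_1 = 4.767×10^-19 J.
λ = hc/ΔE = (6.63×10^-34·3.00×10^8)/4.767×10^-19 = 4.17×10^-7 m = 417 nm.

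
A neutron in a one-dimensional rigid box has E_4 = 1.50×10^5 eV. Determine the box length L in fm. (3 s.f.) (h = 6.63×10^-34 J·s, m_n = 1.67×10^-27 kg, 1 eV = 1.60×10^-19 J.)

L = 148 fm

From E_n = n²h²/(8m_nL²), L = n·h/√(8m_nE_n).
E_4 = 1.50×10^5 eV = 2.400×10^-14 J, so L = 4·6.63×10^-34/√(8·1.67×10^-27·2.400×10^-14) = 1.48×10^-13 m = 148 fm.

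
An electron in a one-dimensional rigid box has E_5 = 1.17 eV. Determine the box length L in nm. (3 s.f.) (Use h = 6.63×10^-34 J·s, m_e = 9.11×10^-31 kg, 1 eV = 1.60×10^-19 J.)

From E_n = n²h²/(8m_eL²), L = n·h/√(8m_eE_n).
E_5 = 1.17 eV = 1.872×10^-19 J, so L = 5·6.63×10^-34/√(8·9.11×10^-31·1.872×10^-19) = 2.84×10^-9 m = 2.84 nm.

L = 2.84 nm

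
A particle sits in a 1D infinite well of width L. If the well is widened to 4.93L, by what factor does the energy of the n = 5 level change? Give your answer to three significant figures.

0.0411

E_n ∝ 1/L², so the energy scales by 1/4.93² = 0.0411.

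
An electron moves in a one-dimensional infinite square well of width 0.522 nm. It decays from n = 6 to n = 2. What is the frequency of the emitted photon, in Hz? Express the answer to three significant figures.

f = 1.07×10^16 Hz

E_1 = h²/(8m_eL²) = 2.211×10^-19 J and ΔE = (6² − 2²)E_1 = 7.075×10^-18 J.
f = ΔE/h = 7.075×10^-18/6.626×10^-34 = 1.07×10^16 Hz.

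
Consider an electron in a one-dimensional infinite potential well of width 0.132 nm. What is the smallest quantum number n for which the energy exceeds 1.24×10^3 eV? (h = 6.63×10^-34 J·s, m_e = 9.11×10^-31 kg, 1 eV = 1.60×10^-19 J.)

E_1 = h²/(8m_eL²) = 3.462×10^-18 J = 21.64 eV.
Need n² > 1.24×10^3/21.64 = 57.30, i.e. n > 7.570.
The smallest integer satisfying this is n = 8.

n = 8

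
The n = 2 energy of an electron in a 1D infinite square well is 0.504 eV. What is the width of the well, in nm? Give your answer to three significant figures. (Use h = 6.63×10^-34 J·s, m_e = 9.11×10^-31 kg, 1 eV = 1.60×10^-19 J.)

L = 1.73 nm

From E_n = n²h²/(8m_eL²), L = n·h/√(8m_eE_n).
E_2 = 0.504 eV = 8.064×10^-20 J, so L = 2·6.63×10^-34/√(8·9.11×10^-31·8.064×10^-20) = 1.73×10^-9 m = 1.73 nm.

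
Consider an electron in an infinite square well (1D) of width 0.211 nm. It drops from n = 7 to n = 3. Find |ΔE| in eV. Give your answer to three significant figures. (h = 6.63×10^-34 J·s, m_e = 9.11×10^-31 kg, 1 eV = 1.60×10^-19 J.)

E_1 = h²/(8m_eL²) = 1.355×10^-18 J.
|ΔE| = |7² − 3²|·E_1 = 40·1.355×10^-18 J = 5.420×10^-17 J = 339 eV.

|ΔE| = 339 eV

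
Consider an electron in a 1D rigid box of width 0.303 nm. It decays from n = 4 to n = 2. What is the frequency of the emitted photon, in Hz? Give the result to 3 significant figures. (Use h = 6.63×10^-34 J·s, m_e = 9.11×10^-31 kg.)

E_1 = h²/(8m_eL²) = 6.570×10^-19 J and ΔE = (4² − 2²)E_1 = 7.884×10^-18 J.
f = ΔE/h = 7.884×10^-18/6.63×10^-34 = 1.19×10^16 Hz.

f = 1.19×10^16 Hz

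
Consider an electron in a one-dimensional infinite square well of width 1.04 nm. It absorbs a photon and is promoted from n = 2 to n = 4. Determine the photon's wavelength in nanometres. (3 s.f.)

λ = 297 nm

E_1 = h²/(8m_eL²) = 5.570×10^-20 J, so ΔE = (4² − 2²)E_1 = 6.684×10^-19 J.
λ = hc/ΔE = (6.626×10^-34·2.998×10^8)/6.684×10^-19 = 2.97×10^-7 m = 297 nm.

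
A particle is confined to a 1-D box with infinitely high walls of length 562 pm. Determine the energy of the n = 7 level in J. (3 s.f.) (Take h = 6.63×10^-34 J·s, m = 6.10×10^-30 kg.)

E_7 = 1.40×10^-18 J

For an infinite well E_n = n²h²/(8mL²), so E_1 = h²/(8mL²) = (6.63×10^-34)²/(8·6.10×10^-30·(5.62×10^-10 m)²) = 2.852×10^-20 J.
Then E_7 = 7²·E_1 = 49·2.852×10^-20 J = 1.40×10^-18 J.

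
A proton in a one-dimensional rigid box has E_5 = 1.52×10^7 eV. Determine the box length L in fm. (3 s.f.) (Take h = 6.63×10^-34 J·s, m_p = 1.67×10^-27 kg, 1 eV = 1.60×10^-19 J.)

From E_n = n²h²/(8m_pL²), L = n·h/√(8m_pE_n).
E_5 = 1.52×10^7 eV = 2.432×10^-12 J, so L = 5·6.63×10^-34/√(8·1.67×10^-27·2.432×10^-12) = 1.84×10^-14 m = 18.4 fm.

L = 18.4 fm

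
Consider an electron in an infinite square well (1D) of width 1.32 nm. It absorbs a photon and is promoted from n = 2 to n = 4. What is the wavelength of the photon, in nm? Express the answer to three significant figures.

E_1 = h²/(8m_eL²) = 3.458×10^-20 J, so ΔE = (4² − 2²)E_1 = 4.150×10^-19 J.
λ = hc/ΔE = (6.626×10^-34·2.998×10^8)/4.150×10^-19 = 4.79×10^-7 m = 479 nm.

λ = 479 nm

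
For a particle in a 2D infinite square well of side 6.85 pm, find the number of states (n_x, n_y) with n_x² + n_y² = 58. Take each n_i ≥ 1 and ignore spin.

The level has n_x² + n_y² = 58. The ordered positive-integer solutions are (3, 7), (7, 3).
That gives 2 states.

degeneracy = 2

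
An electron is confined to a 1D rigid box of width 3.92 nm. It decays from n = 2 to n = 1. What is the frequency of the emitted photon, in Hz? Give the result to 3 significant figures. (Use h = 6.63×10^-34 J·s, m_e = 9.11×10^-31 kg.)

E_1 = h²/(8m_eL²) = 3.925×10^-21 J and ΔE = (2² − 1²)E_1 = 1.177×10^-20 J.
f = ΔE/h = 1.177×10^-20/6.63×10^-34 = 1.78×10^13 Hz.

f = 1.78×10^13 Hz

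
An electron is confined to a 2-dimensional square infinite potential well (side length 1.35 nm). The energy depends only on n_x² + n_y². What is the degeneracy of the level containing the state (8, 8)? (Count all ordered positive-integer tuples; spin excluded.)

degeneracy = 1

The level has n_x² + n_y² = 128. The ordered positive-integer solutions are (8, 8).
That gives 1 state.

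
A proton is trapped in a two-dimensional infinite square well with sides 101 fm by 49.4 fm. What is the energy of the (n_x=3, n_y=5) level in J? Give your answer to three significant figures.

For a 2D rectangular well E = (h²/8m_p)·Σ n_i²/L_i² = (6.626×10^-34)²/(8·1.673×10^-27) · [3²/(101 fm)² + 5²/(49.4 fm)²].
Evaluating gives E = 3.65×10^-13 J.

E = 3.65×10^-13 J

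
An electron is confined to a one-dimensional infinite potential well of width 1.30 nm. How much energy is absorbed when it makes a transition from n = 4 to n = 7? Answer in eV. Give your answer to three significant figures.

E_1 = h²/(8m_eL²) = 3.565×10^-20 J.
|ΔE| = |4² − 7²|·E_1 = 33·3.565×10^-20 J = 1.176×10^-18 J = 7.34 eV.

|ΔE| = 7.34 eV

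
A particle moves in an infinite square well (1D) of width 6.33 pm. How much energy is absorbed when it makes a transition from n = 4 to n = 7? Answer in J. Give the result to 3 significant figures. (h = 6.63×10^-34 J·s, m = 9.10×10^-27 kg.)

|ΔE| = 4.97×10^-18 J

E_1 = h²/(8mL²) = 1.507×10^-19 J.
|ΔE| = |4² − 7²|·E_1 = 33·1.507×10^-19 J = 4.97×10^-18 J.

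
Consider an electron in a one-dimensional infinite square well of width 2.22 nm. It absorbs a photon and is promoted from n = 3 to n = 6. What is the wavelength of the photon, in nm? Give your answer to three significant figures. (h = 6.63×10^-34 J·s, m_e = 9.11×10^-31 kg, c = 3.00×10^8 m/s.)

λ = 602 nm

E_1 = h²/(8m_eL²) = 1.224×10^-20 J, so ΔE = (6² − 3²)E_1 = 3.305×10^-19 J.
λ = hc/ΔE = (6.63×10^-34·3.00×10^8)/3.305×10^-19 = 6.02×10^-7 m = 602 nm.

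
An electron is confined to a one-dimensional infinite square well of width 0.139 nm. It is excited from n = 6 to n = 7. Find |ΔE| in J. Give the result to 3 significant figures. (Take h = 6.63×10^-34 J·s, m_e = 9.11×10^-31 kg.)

E_1 = h²/(8m_eL²) = 3.122×10^-18 J.
|ΔE| = |6² − 7²|·E_1 = 13·3.122×10^-18 J = 4.06×10^-17 J.

|ΔE| = 4.06×10^-17 J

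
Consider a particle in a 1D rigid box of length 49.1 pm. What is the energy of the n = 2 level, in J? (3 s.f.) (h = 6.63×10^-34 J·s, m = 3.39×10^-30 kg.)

E_2 = 2.69×10^-17 J

For an infinite well E_n = n²h²/(8mL²), so E_1 = h²/(8mL²) = (6.63×10^-34)²/(8·3.39×10^-30·(4.91×10^-11 m)²) = 6.723×10^-18 J.
Then E_2 = 2²·E_1 = 4·6.723×10^-18 J = 2.69×10^-17 J.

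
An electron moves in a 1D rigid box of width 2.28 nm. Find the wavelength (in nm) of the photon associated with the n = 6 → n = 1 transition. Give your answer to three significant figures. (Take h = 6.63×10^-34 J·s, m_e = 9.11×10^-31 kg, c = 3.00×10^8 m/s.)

λ = 490 nm

E_1 = h²/(8m_eL²) = 1.160×10^-20 J, so ΔE = (6² − 1²)E_1 = 4.060×10^-19 J.
λ = hc/ΔE = (6.63×10^-34·3.00×10^8)/4.060×10^-19 = 4.90×10^-7 m = 490 nm.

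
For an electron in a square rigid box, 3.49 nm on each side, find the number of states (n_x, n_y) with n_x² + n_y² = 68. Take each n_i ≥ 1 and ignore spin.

The level has n_x² + n_y² = 68. The ordered positive-integer solutions are (2, 8), (8, 2).
That gives 2 states.

degeneracy = 2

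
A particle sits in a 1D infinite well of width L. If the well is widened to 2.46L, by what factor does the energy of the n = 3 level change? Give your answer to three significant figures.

E_n ∝ 1/L², so the energy scales by 1/2.46² = 0.165.

0.165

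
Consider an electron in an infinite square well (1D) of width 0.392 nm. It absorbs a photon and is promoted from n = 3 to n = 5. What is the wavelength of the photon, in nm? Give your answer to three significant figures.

E_1 = h²/(8m_eL²) = 3.921×10^-19 J, so ΔE = (5² − 3²)E_1 = 6.274×10^-18 J.
λ = hc/ΔE = (6.626×10^-34·2.998×10^8)/6.274×10^-18 = 3.17×10^-8 m = 31.7 nm.

λ = 31.7 nm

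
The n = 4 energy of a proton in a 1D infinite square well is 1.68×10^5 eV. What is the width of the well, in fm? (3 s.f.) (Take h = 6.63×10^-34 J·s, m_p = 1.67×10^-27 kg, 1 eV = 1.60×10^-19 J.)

From E_n = n²h²/(8m_pL²), L = n·h/√(8m_pE_n).
E_4 = 1.68×10^5 eV = 2.688×10^-14 J, so L = 4·6.63×10^-34/√(8·1.67×10^-27·2.688×10^-14) = 1.40×10^-13 m = 140 fm.

L = 140 fm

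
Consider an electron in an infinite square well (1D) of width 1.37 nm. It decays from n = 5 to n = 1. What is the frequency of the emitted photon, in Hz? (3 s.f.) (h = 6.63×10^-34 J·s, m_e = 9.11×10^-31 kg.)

f = 1.16×10^15 Hz

E_1 = h²/(8m_eL²) = 3.213×10^-20 J and ΔE = (5² − 1²)E_1 = 7.711×10^-19 J.
f = ΔE/h = 7.711×10^-19/6.63×10^-34 = 1.16×10^15 Hz.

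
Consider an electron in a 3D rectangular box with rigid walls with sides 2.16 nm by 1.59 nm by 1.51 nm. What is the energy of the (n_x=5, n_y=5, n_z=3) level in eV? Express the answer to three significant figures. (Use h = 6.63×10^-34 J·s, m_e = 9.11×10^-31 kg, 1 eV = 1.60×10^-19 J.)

For a 3D rectangular well E = (h²/8m_e)·Σ n_i²/L_i² = (6.63×10^-34)²/(8·9.11×10^-31) · [5²/(2.16 nm)² + 5²/(1.59 nm)² + 3²/(1.51 nm)²].
Evaluating gives E = 1.158×10^-18 J = 7.24 eV.

E = 7.24 eV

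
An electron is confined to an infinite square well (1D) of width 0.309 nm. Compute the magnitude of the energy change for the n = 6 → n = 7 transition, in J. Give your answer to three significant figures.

|ΔE| = 8.20×10^-18 J

E_1 = h²/(8m_eL²) = 6.310×10^-19 J.
|ΔE| = |6² − 7²|·E_1 = 13·6.310×10^-19 J = 8.20×10^-18 J.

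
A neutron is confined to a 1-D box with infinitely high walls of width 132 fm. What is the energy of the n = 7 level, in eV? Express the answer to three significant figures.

E_7 = 5.75×10^5 eV

For an infinite well E_n = n²h²/(8m_nL²), so E_1 = h²/(8m_nL²) = (6.626×10^-34)²/(8·1.675×10^-27·(1.32×10^-13 m)²) = 1.880×10^-15 J.
Then E_7 = 7²·E_1 = 49·1.880×10^-15 J = 9.212×10^-14 J.
Converting, E_7 = 9.212×10^-14 J / (1.602×10^-19 J/eV) = 5.75×10^5 eV.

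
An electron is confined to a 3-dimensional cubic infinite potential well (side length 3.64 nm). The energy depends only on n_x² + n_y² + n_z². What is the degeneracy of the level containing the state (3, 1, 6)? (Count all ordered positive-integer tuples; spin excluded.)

degeneracy = 6

The level has n_x² + n_y² + n_z² = 46. The ordered positive-integer solutions are (1, 3, 6), (1, 6, 3), (3, 1, 6), (3, 6, 1), (6, 1, 3), (6, 3, 1).
That gives 6 states.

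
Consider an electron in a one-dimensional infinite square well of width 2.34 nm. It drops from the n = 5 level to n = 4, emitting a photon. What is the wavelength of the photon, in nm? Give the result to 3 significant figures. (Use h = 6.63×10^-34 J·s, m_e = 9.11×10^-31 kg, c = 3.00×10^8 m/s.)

λ = 2.01×10^3 nm

E_1 = h²/(8m_eL²) = 1.102×10^-20 J, so ΔE = (5² − 4²)E_1 = 9.918×10^-20 J.
λ = hc/ΔE = (6.63×10^-34·3.00×10^8)/9.918×10^-20 = 2.01×10^-6 m = 2.01×10^3 nm.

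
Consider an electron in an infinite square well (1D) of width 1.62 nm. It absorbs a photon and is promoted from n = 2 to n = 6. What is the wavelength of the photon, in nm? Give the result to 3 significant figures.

λ = 270 nm

E_1 = h²/(8m_eL²) = 2.296×10^-20 J, so ΔE = (6² − 2²)E_1 = 7.347×10^-19 J.
λ = hc/ΔE = (6.626×10^-34·2.998×10^8)/7.347×10^-19 = 2.70×10^-7 m = 270 nm.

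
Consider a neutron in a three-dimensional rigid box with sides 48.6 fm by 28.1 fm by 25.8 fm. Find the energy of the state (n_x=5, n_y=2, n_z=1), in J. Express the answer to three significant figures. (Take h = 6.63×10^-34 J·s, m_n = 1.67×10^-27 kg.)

E = 5.64×10^-13 J

For a 3D rectangular well E = (h²/8m_n)·Σ n_i²/L_i² = (6.63×10^-34)²/(8·1.67×10^-27) · [5²/(48.6 fm)² + 2²/(28.1 fm)² + 1²/(25.8 fm)²].
Evaluating gives E = 5.64×10^-13 J.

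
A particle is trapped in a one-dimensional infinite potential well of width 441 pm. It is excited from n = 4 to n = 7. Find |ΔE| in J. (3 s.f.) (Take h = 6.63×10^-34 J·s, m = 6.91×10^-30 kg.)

|ΔE| = 1.35×10^-18 J

E_1 = h²/(8mL²) = 4.089×10^-20 J.
|ΔE| = |4² − 7²|·E_1 = 33·4.089×10^-20 J = 1.35×10^-18 J.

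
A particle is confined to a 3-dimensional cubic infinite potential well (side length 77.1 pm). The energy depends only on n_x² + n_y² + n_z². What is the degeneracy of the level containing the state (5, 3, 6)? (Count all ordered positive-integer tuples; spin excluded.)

degeneracy = 6

The level has n_x² + n_y² + n_z² = 70. The ordered positive-integer solutions are (3, 5, 6), (3, 6, 5), (5, 3, 6), (5, 6, 3), (6, 3, 5), (6, 5, 3).
That gives 6 states.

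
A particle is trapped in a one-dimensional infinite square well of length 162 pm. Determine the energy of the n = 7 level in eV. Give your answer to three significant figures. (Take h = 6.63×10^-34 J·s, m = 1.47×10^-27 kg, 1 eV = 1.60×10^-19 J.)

E_7 = 0.436 eV

For an infinite well E_n = n²h²/(8mL²), so E_1 = h²/(8mL²) = (6.63×10^-34)²/(8·1.47×10^-27·(1.62×10^-10 m)²) = 1.424×10^-21 J.
Then E_7 = 7²·E_1 = 49·1.424×10^-21 J = 6.978×10^-20 J.
Converting, E_7 = 6.978×10^-20 J / (1.60×10^-19 J/eV) = 0.436 eV.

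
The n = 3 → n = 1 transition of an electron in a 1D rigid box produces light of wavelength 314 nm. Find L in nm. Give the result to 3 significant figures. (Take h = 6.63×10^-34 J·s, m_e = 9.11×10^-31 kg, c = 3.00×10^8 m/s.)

The photon carries ΔE = hc/λ = 6.63×10^-34·3.00×10^8/3.14×10^-7 m = 6.334×10^-19 J.
Since ΔE = (3² − 1²)E_1, E_1 = 7.918×10^-20 J, and L = h/√(8m_eE_1) = 8.73×10^-10 m = 0.873 nm.

L = 0.873 nm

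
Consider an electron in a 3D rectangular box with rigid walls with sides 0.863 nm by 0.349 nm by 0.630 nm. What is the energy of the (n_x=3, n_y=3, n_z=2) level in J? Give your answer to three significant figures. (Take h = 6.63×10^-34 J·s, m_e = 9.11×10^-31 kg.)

For a 3D rectangular well E = (h²/8m_e)·Σ n_i²/L_i² = (6.63×10^-34)²/(8·9.11×10^-31) · [3²/(0.863 nm)² + 3²/(0.349 nm)² + 2²/(0.630 nm)²].
Evaluating gives E = 5.79×10^-18 J.

E = 5.79×10^-18 J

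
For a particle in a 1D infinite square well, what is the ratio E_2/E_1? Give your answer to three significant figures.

E_n ∝ n², so E_2/E_1 = 2²/1² = 4/1 = 4.00.

4.00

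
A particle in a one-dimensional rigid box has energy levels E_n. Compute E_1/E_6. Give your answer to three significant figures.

E_n ∝ n², so E_1/E_6 = 1²/6² = 1/36 = 0.0278.

0.0278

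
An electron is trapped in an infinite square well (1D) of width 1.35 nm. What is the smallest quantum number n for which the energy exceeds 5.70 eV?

E_1 = h²/(8m_eL²) = 3.306×10^-20 J = 0.2064 eV.
Need n² > 5.70/0.2064 = 27.62, i.e. n > 5.255.
The smallest integer satisfying this is n = 6.

n = 6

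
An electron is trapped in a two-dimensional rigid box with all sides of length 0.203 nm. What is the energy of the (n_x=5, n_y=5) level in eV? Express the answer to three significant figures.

For a 2D rectangular well E = (h²/8m_e)·Σ n_i²/L_i² = (6.626×10^-34)²/(8·9.109×10^-31) · [5²/(0.203 nm)² + 5²/(0.203 nm)²].
Evaluating gives E = 7.310×10^-17 J = 456 eV.

E = 456 eV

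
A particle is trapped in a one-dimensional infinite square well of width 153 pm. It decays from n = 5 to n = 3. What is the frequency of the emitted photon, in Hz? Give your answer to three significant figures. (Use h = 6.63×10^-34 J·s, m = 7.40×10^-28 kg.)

E_1 = h²/(8mL²) = 3.172×10^-21 J and ΔE = (5² − 3²)E_1 = 5.075×10^-20 J.
f = ΔE/h = 5.075×10^-20/6.63×10^-34 = 7.65×10^13 Hz.

f = 7.65×10^13 Hz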